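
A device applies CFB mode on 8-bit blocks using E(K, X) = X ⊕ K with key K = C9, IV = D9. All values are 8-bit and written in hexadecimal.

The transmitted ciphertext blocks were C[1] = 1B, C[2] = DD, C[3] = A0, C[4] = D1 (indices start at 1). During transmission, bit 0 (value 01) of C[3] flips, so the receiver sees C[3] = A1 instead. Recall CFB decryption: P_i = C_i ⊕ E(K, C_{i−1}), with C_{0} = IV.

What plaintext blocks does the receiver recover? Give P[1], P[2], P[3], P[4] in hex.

Only C[3] changed, to A1. In CFB, a change in C_i flips the same bit in P_i and garbles P_{i+1}. Decrypting the received ciphertext:
P[1]: E(K, D9) = 10; 1B ⊕ 10 = 0B.
P[2]: E(K, 1B) = D2; DD ⊕ D2 = 0F.
P[3]: E(K, DD) = 14; A1 ⊕ 14 = B5.
P[4]: E(K, A1) = 68; D1 ⊕ 68 = B9.
Blocks that differ from the original plaintext: P[3], P[4].

P[1] = 0B, P[2] = 0F, P[3] = B5, P[4] = B9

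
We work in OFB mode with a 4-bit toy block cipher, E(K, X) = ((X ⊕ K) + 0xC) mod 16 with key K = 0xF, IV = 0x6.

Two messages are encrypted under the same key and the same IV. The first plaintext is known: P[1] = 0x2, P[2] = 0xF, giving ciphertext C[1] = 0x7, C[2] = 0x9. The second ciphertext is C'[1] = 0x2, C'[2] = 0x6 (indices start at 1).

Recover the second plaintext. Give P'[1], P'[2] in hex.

P'[1] = 0x7, P'[2] = 0x0

In OFB with a reused IV, both messages share the same keystream S_i, so C_i ⊕ C'_i = P_i ⊕ P'_i and thus P'_i = P_i ⊕ C_i ⊕ C'_i.
P'[1]: 0x2 ⊕ 0x7 ⊕ 0x2 = 0x7.
P'[2]: 0xF ⊕ 0x9 ⊕ 0x6 = 0x0.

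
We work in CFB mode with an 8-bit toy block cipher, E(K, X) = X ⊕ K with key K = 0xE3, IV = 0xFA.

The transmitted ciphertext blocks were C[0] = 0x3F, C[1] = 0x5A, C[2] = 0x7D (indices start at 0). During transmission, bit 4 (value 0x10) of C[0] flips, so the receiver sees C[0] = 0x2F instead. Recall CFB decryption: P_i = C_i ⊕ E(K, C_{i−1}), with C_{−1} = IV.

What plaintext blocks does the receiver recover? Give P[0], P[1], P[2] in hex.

Only C[0] changed, to 0x2F. In CFB, a change in C_i flips the same bit in P_i and garbles P_{i+1}. Decrypting the received ciphertext:
P[0]: E(K, 0xFA) = 0x19; 0x2F ⊕ 0x19 = 0x36.
P[1]: E(K, 0x2F) = 0xCC; 0x5A ⊕ 0xCC = 0x96.
P[2]: E(K, 0x5A) = 0xB9; 0x7D ⊕ 0xB9 = 0xC4.
Blocks that differ from the original plaintext: P[0], P[1].

P[0] = 0x36, P[1] = 0x96, P[2] = 0xC4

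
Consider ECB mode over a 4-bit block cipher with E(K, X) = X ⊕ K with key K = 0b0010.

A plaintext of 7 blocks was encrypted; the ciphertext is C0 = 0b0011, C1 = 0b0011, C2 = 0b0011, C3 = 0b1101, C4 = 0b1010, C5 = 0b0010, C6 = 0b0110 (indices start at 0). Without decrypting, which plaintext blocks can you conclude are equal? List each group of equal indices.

P0 = P1 = P2

ECB encrypts each block independently with the same key, so equal ciphertext blocks imply equal plaintext blocks.
C0 = C1 = C2 = 0b0011, so P0 = P1 = P2.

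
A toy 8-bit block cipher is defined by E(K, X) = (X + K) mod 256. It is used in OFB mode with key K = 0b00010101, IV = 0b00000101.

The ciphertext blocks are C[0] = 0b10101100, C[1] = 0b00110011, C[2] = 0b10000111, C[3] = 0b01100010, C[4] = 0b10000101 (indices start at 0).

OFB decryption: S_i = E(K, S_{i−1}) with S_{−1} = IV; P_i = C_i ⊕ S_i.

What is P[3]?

P[3] = 0b00111011

P[0]: S = E(K, 0b00000101) = 0b00011010; 0b10101100 ⊕ 0b00011010 = 0b10110110.
P[1]: S = E(K, 0b00011010) = 0b00101111; 0b00110011 ⊕ 0b00101111 = 0b00011100.
P[2]: S = E(K, 0b00101111) = 0b01000100; 0b10000111 ⊕ 0b01000100 = 0b11000011.
P[3]: S = E(K, 0b01000100) = 0b01011001; 0b01100010 ⊕ 0b01011001 = 0b00111011.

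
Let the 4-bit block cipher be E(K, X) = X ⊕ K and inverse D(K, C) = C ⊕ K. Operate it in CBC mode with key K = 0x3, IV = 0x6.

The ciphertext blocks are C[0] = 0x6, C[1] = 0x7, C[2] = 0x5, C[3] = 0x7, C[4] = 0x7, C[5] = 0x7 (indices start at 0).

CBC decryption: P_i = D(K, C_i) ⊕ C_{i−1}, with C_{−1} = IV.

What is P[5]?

P[5]: D(K, 0x7) = 0x4; 0x4 ⊕ 0x7 = 0x3.

P[5] = 0x3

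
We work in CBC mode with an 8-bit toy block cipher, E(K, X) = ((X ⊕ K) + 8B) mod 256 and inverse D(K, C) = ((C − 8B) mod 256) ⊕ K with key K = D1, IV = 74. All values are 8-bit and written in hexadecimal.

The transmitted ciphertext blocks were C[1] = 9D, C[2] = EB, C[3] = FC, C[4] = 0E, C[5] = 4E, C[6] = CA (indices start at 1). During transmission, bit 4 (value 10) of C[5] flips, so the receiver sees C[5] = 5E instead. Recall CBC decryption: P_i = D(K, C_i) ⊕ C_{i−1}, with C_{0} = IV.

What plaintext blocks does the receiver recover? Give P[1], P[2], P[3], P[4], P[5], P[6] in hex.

P[1] = B7, P[2] = 2C, P[3] = 4B, P[4] = AE, P[5] = 0C, P[6] = B0

Only C[5] changed, to 5E. In CBC, a change in C_i garbles P_i and flips the same bit in P_{i+1}. Decrypting the received ciphertext:
P[1]: D(K, 9D) = C3; C3 ⊕ 74 = B7.
P[2]: D(K, EB) = B1; B1 ⊕ 9D = 2C.
P[3]: D(K, FC) = A0; A0 ⊕ EB = 4B.
P[4]: D(K, 0E) = 52; 52 ⊕ FC = AE.
P[5]: D(K, 5E) = 02; 02 ⊕ 0E = 0C.
P[6]: D(K, CA) = EE; EE ⊕ 5E = B0.
Blocks that differ from the original plaintext: P[5], P[6].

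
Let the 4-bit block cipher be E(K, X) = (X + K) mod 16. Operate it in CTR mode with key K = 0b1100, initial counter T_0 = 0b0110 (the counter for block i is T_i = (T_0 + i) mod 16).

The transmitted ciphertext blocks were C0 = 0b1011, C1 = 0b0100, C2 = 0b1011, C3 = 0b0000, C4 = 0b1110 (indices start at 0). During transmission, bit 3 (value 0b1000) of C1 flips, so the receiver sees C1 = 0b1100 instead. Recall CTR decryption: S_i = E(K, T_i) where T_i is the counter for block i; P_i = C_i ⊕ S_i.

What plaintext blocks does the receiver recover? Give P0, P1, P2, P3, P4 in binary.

Only C1 changed, to 0b1100. In CTR, a change in C_i flips the same bit in P_i only; the keystream is unaffected. Decrypting the received ciphertext:
P0: T = 0b0110, S = E(K, T) = 0b0010; 0b1011 ⊕ 0b0010 = 0b1001.
P1: T = 0b0111, S = E(K, T) = 0b0011; 0b1100 ⊕ 0b0011 = 0b1111.
P2: T = 0b1000, S = E(K, T) = 0b0100; 0b1011 ⊕ 0b0100 = 0b1111.
P3: T = 0b1001, S = E(K, T) = 0b0101; 0b0000 ⊕ 0b0101 = 0b0101.
P4: T = 0b1010, S = E(K, T) = 0b0110; 0b1110 ⊕ 0b0110 = 0b1000.
Blocks that differ from the original plaintext: P1.

P0 = 0b1001, P1 = 0b1111, P2 = 0b1111, P3 = 0b0101, P4 = 0b1000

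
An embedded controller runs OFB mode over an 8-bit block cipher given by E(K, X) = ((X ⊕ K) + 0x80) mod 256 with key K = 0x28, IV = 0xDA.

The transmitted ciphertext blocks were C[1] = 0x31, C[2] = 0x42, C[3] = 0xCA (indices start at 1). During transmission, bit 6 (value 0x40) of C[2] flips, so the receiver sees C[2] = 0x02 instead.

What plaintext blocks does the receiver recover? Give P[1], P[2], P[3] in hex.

P[1] = 0x43, P[2] = 0xD8, P[3] = 0xB8

OFB decryption: S_i = E(K, S_{i−1}) with S_{0} = IV; P_i = C_i ⊕ S_i.
Only C[2] changed, to 0x02. In OFB, a change in C_i flips the same bit in P_i only; the keystream is unaffected. Decrypting the received ciphertext:
P[1]: S = E(K, 0xDA) = 0x72; 0x31 ⊕ 0x72 = 0x43.
P[2]: S = E(K, 0x72) = 0xDA; 0x02 ⊕ 0xDA = 0xD8.
P[3]: S = E(K, 0xDA) = 0x72; 0xCA ⊕ 0x72 = 0xB8.
Blocks that differ from the original plaintext: P[2].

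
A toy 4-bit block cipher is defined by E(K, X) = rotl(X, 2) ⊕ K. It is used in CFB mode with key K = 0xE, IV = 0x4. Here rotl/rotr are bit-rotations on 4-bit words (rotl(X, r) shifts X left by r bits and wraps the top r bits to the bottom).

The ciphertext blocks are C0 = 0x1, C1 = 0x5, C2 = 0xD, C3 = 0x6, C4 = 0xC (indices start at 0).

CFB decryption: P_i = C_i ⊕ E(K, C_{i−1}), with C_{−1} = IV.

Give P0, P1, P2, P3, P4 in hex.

P0: E(K, 0x4) = 0xF; 0x1 ⊕ 0xF = 0xE.
P1: E(K, 0x1) = 0xA; 0x5 ⊕ 0xA = 0xF.
P2: E(K, 0x5) = 0xB; 0xD ⊕ 0xB = 0x6.
P3: E(K, 0xD) = 0x9; 0x6 ⊕ 0x9 = 0xF.
P4: E(K, 0x6) = 0x7; 0xC ⊕ 0x7 = 0xB.

P0 = 0xE, P1 = 0xF, P2 = 0x6, P3 = 0xF, P4 = 0xB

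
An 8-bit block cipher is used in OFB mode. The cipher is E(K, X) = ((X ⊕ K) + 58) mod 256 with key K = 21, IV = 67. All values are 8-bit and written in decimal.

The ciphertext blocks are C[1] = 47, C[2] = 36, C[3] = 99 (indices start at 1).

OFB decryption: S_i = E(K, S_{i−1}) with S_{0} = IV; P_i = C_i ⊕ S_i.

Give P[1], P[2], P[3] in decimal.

P[1] = 191, P[2] = 155, P[3] = 135

P[1]: S = E(K, 67) = 144; 47 ⊕ 144 = 191.
P[2]: S = E(K, 144) = 191; 36 ⊕ 191 = 155.
P[3]: S = E(K, 191) = 228; 99 ⊕ 228 = 135.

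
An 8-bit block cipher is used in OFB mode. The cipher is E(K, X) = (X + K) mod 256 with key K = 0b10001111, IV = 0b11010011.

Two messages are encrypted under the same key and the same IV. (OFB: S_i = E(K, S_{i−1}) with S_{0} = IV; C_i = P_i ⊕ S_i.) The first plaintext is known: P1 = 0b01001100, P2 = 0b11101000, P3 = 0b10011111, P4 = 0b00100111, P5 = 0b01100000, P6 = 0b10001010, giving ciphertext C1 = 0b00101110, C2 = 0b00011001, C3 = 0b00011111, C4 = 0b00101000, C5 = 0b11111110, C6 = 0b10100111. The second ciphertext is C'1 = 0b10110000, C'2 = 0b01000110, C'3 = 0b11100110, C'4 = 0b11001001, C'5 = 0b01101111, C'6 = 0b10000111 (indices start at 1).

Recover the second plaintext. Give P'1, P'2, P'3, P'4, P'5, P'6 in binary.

In OFB with a reused IV, both messages share the same keystream S_i, so C_i ⊕ C'_i = P_i ⊕ P'_i and thus P'_i = P_i ⊕ C_i ⊕ C'_i.
P'1: 0b01001100 ⊕ 0b00101110 ⊕ 0b10110000 = 0b11010010.
P'2: 0b11101000 ⊕ 0b00011001 ⊕ 0b01000110 = 0b10110111.
P'3: 0b10011111 ⊕ 0b00011111 ⊕ 0b11100110 = 0b01100110.
P'4: 0b00100111 ⊕ 0b00101000 ⊕ 0b11001001 = 0b11000110.
P'5: 0b01100000 ⊕ 0b11111110 ⊕ 0b01101111 = 0b11110001.
P'6: 0b10001010 ⊕ 0b10100111 ⊕ 0b10000111 = 0b10101010.

P'1 = 0b11010010, P'2 = 0b10110111, P'3 = 0b01100110, P'4 = 0b11000110, P'5 = 0b11110001, P'6 = 0b10101010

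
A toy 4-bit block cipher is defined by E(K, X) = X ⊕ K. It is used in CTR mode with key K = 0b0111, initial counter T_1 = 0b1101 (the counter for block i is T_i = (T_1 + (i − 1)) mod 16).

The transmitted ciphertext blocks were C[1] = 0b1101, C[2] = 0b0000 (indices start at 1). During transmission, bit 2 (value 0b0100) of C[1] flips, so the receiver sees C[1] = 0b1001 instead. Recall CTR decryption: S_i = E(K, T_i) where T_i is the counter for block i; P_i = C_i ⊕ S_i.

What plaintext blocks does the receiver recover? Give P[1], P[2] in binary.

Only C[1] changed, to 0b1001. In CTR, a change in C_i flips the same bit in P_i only; the keystream is unaffected. Decrypting the received ciphertext:
P[1]: T = 0b1101, S = E(K, T) = 0b1010; 0b1001 ⊕ 0b1010 = 0b0011.
P[2]: T = 0b1110, S = E(K, T) = 0b1001; 0b0000 ⊕ 0b1001 = 0b1001.
Blocks that differ from the original plaintext: P[1].

P[1] = 0b0011, P[2] = 0b1001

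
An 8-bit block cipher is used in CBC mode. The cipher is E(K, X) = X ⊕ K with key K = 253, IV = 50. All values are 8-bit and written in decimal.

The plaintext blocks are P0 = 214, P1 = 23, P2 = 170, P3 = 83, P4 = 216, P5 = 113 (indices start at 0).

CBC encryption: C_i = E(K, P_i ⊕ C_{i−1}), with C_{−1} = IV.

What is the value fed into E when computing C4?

210

C0: P0 ⊕ 50 = 228; E(K, 228) = 25.
C1: P1 ⊕ 25 = 14; E(K, 14) = 243.
C2: P2 ⊕ 243 = 89; E(K, 89) = 164.
C3: P3 ⊕ 164 = 247; E(K, 247) = 10.
C4: P4 ⊕ 10 = 210; E(K, 210) = 47.
So the input to E for block 4 is 210.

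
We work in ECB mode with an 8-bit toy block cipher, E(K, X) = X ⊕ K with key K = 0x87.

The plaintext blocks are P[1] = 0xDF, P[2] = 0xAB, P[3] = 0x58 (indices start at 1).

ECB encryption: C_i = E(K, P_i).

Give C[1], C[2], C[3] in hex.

C[1]: E(K, 0xDF) = 0x58.
C[2]: E(K, 0xAB) = 0x2C.
C[3]: E(K, 0x58) = 0xDF.

C[1] = 0x58, C[2] = 0x2C, C[3] = 0xDF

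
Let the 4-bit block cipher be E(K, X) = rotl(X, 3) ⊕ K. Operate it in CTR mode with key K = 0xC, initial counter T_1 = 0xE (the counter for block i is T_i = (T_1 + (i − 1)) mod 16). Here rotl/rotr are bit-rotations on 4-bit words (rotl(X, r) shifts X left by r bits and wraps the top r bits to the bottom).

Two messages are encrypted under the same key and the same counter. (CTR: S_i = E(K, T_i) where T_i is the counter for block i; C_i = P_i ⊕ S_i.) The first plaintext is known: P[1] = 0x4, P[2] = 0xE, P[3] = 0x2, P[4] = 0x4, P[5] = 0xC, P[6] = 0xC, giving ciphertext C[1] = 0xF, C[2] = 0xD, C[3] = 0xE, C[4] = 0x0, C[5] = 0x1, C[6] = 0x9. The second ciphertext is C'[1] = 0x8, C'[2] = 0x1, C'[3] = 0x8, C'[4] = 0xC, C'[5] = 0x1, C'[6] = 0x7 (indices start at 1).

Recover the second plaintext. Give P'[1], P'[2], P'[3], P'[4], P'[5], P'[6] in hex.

In CTR with a reused counter, both messages share the same keystream S_i, so C_i ⊕ C'_i = P_i ⊕ P'_i and thus P'_i = P_i ⊕ C_i ⊕ C'_i.
P'[1]: 0x4 ⊕ 0xF ⊕ 0x8 = 0x3.
P'[2]: 0xE ⊕ 0xD ⊕ 0x1 = 0x2.
P'[3]: 0x2 ⊕ 0xE ⊕ 0x8 = 0x4.
P'[4]: 0x4 ⊕ 0x0 ⊕ 0xC = 0x8.
P'[5]: 0xC ⊕ 0x1 ⊕ 0x1 = 0xC.
P'[6]: 0xC ⊕ 0x9 ⊕ 0x7 = 0x2.

P'[1] = 0x3, P'[2] = 0x2, P'[3] = 0x4, P'[4] = 0x8, P'[5] = 0xC, P'[6] = 0x2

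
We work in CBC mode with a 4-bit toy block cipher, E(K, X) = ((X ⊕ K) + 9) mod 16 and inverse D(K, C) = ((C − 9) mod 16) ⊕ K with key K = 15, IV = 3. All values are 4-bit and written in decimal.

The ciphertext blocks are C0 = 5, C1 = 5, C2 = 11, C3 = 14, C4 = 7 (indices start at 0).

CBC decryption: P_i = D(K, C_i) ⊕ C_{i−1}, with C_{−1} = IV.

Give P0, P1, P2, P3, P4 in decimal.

P0 = 0, P1 = 6, P2 = 8, P3 = 1, P4 = 15

P0: D(K, 5) = 3; 3 ⊕ 3 = 0.
P1: D(K, 5) = 3; 3 ⊕ 5 = 6.
P2: D(K, 11) = 13; 13 ⊕ 5 = 8.
P3: D(K, 14) = 10; 10 ⊕ 11 = 1.
P4: D(K, 7) = 1; 1 ⊕ 14 = 15.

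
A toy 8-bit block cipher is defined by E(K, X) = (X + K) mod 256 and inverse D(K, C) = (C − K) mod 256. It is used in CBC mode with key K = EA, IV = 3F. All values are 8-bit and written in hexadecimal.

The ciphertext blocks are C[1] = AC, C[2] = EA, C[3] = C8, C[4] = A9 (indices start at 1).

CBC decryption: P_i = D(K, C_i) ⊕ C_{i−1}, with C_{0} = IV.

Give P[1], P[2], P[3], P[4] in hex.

P[1] = FD, P[2] = AC, P[3] = 34, P[4] = 77

P[1]: D(K, AC) = C2; C2 ⊕ 3F = FD.
P[2]: D(K, EA) = 00; 00 ⊕ AC = AC.
P[3]: D(K, C8) = DE; DE ⊕ EA = 34.
P[4]: D(K, A9) = BF; BF ⊕ C8 = 77.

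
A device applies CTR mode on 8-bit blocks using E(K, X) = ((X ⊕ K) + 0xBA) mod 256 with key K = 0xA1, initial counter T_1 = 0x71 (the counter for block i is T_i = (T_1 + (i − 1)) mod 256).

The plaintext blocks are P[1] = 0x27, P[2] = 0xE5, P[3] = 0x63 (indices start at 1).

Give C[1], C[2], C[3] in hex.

CTR encryption: S_i = E(K, T_i) where T_i is the counter for block i; C_i = P_i ⊕ S_i.
C[1]: T = 0x71, S = E(K, T) = 0x8A; 0x27 ⊕ 0x8A = 0xAD.
C[2]: T = 0x72, S = E(K, T) = 0x8D; 0xE5 ⊕ 0x8D = 0x68.
C[3]: T = 0x73, S = E(K, T) = 0x8C; 0x63 ⊕ 0x8C = 0xEF.

C[1] = 0xAD, C[2] = 0x68, C[3] = 0xEF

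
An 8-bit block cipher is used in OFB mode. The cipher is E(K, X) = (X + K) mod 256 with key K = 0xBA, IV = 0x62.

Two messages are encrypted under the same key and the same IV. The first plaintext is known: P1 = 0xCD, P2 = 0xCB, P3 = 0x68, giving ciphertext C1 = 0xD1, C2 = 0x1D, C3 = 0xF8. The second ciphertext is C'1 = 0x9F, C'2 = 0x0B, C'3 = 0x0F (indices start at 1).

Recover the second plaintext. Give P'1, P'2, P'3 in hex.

In OFB with a reused IV, both messages share the same keystream S_i, so C_i ⊕ C'_i = P_i ⊕ P'_i and thus P'_i = P_i ⊕ C_i ⊕ C'_i.
P'1: 0xCD ⊕ 0xD1 ⊕ 0x9F = 0x83.
P'2: 0xCB ⊕ 0x1D ⊕ 0x0B = 0xDD.
P'3: 0x68 ⊕ 0xF8 ⊕ 0x0F = 0x9F.

P'1 = 0x83, P'2 = 0xDD, P'3 = 0x9F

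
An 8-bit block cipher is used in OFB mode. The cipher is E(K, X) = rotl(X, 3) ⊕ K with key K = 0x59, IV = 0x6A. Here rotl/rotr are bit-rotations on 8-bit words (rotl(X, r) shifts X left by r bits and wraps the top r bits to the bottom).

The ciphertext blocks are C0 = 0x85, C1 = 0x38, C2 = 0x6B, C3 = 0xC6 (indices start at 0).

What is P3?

OFB decryption: S_i = E(K, S_{i−1}) with S_{−1} = IV; P_i = C_i ⊕ S_i.
P0: S = E(K, 0x6A) = 0x0A; 0x85 ⊕ 0x0A = 0x8F.
P1: S = E(K, 0x0A) = 0x09; 0x38 ⊕ 0x09 = 0x31.
P2: S = E(K, 0x09) = 0x11; 0x6B ⊕ 0x11 = 0x7A.
P3: S = E(K, 0x11) = 0xD1; 0xC6 ⊕ 0xD1 = 0x17.

P3 = 0x17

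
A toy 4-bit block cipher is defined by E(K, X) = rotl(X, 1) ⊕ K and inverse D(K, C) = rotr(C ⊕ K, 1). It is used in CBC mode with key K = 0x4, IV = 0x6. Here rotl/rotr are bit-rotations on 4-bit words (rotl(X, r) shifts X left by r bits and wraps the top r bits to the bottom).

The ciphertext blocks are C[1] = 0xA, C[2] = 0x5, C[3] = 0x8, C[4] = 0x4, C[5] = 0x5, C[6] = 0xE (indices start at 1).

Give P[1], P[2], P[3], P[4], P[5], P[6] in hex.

P[1] = 0x1, P[2] = 0x2, P[3] = 0x3, P[4] = 0x8, P[5] = 0xC, P[6] = 0x0

CBC decryption: P_i = D(K, C_i) ⊕ C_{i−1}, with C_{0} = IV.
P[1]: D(K, 0xA) = 0x7; 0x7 ⊕ 0x6 = 0x1.
P[2]: D(K, 0x5) = 0x8; 0x8 ⊕ 0xA = 0x2.
P[3]: D(K, 0x8) = 0x6; 0x6 ⊕ 0x5 = 0x3.
P[4]: D(K, 0x4) = 0x0; 0x0 ⊕ 0x8 = 0x8.
P[5]: D(K, 0x5) = 0x8; 0x8 ⊕ 0x4 = 0xC.
P[6]: D(K, 0xE) = 0x5; 0x5 ⊕ 0x5 = 0x0.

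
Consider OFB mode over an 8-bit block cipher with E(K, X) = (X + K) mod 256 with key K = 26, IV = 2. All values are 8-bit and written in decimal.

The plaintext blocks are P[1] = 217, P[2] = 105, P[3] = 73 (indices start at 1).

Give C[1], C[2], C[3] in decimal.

C[1] = 197, C[2] = 95, C[3] = 25

OFB encryption: S_i = E(K, S_{i−1}) with S_{0} = IV; C_i = P_i ⊕ S_i.
C[1]: S = E(K, 2) = 28; 217 ⊕ 28 = 197.
C[2]: S = E(K, 28) = 54; 105 ⊕ 54 = 95.
C[3]: S = E(K, 54) = 80; 73 ⊕ 80 = 25.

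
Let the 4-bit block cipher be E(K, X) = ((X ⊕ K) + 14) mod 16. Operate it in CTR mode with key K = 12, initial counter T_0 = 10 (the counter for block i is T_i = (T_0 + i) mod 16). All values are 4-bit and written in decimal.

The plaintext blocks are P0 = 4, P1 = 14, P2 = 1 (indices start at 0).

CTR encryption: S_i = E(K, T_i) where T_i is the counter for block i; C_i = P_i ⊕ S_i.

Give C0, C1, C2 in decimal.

C0 = 0, C1 = 11, C2 = 15

C0: T = 10, S = E(K, T) = 4; 4 ⊕ 4 = 0.
C1: T = 11, S = E(K, T) = 5; 14 ⊕ 5 = 11.
C2: T = 12, S = E(K, T) = 14; 1 ⊕ 14 = 15.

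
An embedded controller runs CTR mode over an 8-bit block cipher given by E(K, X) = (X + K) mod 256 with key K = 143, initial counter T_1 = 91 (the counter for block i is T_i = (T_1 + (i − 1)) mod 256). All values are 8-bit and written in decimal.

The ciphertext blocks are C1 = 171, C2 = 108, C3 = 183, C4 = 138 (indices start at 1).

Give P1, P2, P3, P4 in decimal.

CTR decryption: S_i = E(K, T_i) where T_i is the counter for block i; P_i = C_i ⊕ S_i.
P1: T = 91, S = E(K, T) = 234; 171 ⊕ 234 = 65.
P2: T = 92, S = E(K, T) = 235; 108 ⊕ 235 = 135.
P3: T = 93, S = E(K, T) = 236; 183 ⊕ 236 = 91.
P4: T = 94, S = E(K, T) = 237; 138 ⊕ 237 = 103.

P1 = 65, P2 = 135, P3 = 91, P4 = 103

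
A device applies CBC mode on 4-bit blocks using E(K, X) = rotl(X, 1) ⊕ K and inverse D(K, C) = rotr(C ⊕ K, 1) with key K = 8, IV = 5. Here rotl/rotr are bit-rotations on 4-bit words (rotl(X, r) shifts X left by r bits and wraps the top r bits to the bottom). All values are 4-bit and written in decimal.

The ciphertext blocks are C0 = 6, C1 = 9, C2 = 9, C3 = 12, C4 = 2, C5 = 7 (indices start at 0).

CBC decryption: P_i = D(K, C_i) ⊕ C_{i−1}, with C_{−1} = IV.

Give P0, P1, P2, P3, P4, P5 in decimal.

P0 = 2, P1 = 14, P2 = 1, P3 = 11, P4 = 9, P5 = 13

P0: D(K, 6) = 7; 7 ⊕ 5 = 2.
P1: D(K, 9) = 8; 8 ⊕ 6 = 14.
P2: D(K, 9) = 8; 8 ⊕ 9 = 1.
P3: D(K, 12) = 2; 2 ⊕ 9 = 11.
P4: D(K, 2) = 5; 5 ⊕ 12 = 9.
P5: D(K, 7) = 15; 15 ⊕ 2 = 13.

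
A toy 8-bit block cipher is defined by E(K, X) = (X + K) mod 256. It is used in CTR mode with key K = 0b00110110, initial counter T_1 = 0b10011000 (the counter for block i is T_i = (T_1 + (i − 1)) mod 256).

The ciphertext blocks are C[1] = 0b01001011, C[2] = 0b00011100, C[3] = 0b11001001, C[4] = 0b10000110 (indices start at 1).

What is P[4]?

P[4] = 0b01010111

CTR decryption: S_i = E(K, T_i) where T_i is the counter for block i; P_i = C_i ⊕ S_i.
P[4]: T = 0b10011011, S = E(K, T) = 0b11010001; 0b10000110 ⊕ 0b11010001 = 0b01010111.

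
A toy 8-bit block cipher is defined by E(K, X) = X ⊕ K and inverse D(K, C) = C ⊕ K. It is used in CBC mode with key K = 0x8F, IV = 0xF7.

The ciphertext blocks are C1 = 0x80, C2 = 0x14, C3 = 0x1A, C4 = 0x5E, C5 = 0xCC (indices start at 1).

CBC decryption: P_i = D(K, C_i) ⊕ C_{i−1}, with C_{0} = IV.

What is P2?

P2: D(K, 0x14) = 0x9B; 0x9B ⊕ 0x80 = 0x1B.

P2 = 0x1B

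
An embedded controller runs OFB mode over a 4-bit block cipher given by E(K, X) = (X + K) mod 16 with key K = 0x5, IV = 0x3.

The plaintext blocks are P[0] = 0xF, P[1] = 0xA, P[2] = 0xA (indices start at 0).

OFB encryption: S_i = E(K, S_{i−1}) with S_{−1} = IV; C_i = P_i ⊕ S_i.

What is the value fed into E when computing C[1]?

0x8

C[0]: S = E(K, 0x3) = 0x8; 0xF ⊕ 0x8 = 0x7.
C[1]: S = E(K, 0x8) = 0xD; 0xA ⊕ 0xD = 0x7.
So the input to E for block [1] is 0x8.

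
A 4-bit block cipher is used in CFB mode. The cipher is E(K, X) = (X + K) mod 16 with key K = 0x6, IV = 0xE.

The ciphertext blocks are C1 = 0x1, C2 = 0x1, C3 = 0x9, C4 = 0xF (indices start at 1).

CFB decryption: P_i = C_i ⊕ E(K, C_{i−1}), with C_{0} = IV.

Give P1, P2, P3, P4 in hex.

P1: E(K, 0xE) = 0x4; 0x1 ⊕ 0x4 = 0x5.
P2: E(K, 0x1) = 0x7; 0x1 ⊕ 0x7 = 0x6.
P3: E(K, 0x1) = 0x7; 0x9 ⊕ 0x7 = 0xE.
P4: E(K, 0x9) = 0xF; 0xF ⊕ 0xF = 0x0.

P1 = 0x5, P2 = 0x6, P3 = 0xE, P4 = 0x0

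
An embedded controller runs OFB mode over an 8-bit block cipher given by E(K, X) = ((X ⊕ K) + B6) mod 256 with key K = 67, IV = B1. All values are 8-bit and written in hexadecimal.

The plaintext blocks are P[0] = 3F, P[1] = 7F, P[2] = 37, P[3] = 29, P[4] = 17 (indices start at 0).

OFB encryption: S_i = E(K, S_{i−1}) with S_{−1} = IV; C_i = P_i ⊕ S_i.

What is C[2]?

C[2] = 4B

C[0]: S = E(K, B1) = 8C; 3F ⊕ 8C = B3.
C[1]: S = E(K, 8C) = A1; 7F ⊕ A1 = DE.
C[2]: S = E(K, A1) = 7C; 37 ⊕ 7C = 4B.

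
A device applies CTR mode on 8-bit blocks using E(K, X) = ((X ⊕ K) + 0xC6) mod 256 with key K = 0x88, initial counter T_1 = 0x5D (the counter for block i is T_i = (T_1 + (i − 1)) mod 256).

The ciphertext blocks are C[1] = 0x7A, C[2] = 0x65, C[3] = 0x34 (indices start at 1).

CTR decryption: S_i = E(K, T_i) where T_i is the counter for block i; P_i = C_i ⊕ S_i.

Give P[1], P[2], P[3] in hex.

P[1] = 0xE1, P[2] = 0xF9, P[3] = 0xA9

P[1]: T = 0x5D, S = E(K, T) = 0x9B; 0x7A ⊕ 0x9B = 0xE1.
P[2]: T = 0x5E, S = E(K, T) = 0x9C; 0x65 ⊕ 0x9C = 0xF9.
P[3]: T = 0x5F, S = E(K, T) = 0x9D; 0x34 ⊕ 0x9D = 0xA9.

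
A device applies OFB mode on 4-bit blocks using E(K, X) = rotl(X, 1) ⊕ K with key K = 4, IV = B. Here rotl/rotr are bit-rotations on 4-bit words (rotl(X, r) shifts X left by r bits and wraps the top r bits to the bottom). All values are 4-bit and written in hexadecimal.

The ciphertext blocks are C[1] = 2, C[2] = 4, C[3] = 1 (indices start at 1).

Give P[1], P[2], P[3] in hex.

P[1] = 1, P[2] = 6, P[3] = 1

OFB decryption: S_i = E(K, S_{i−1}) with S_{0} = IV; P_i = C_i ⊕ S_i.
P[1]: S = E(K, B) = 3; 2 ⊕ 3 = 1.
P[2]: S = E(K, 3) = 2; 4 ⊕ 2 = 6.
P[3]: S = E(K, 2) = 0; 1 ⊕ 0 = 1.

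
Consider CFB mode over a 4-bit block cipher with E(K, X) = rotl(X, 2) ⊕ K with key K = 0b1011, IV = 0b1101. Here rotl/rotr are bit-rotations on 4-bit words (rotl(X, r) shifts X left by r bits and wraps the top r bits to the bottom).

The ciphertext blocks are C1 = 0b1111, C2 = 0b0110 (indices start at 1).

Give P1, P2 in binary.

P1 = 0b0011, P2 = 0b0010

CFB decryption: P_i = C_i ⊕ E(K, C_{i−1}), with C_{0} = IV.
P1: E(K, 0b1101) = 0b1100; 0b1111 ⊕ 0b1100 = 0b0011.
P2: E(K, 0b1111) = 0b0100; 0b0110 ⊕ 0b0100 = 0b0010.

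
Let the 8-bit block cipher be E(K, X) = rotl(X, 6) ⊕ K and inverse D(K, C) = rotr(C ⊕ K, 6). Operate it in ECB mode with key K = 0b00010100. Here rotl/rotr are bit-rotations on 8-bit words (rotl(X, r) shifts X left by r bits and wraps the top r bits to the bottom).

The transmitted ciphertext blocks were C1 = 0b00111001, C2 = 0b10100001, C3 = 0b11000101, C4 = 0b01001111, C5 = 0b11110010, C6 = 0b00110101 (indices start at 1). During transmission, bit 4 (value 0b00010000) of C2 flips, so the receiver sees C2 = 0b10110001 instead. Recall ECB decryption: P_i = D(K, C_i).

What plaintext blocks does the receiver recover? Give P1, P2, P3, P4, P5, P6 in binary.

Only C2 changed, to 0b10110001. In ECB, a change in C_i affects only P_i. Decrypting the received ciphertext:
P1: D(K, 0b00111001) = 0b10110100.
P2: D(K, 0b10110001) = 0b10010110.
P3: D(K, 0b11000101) = 0b01000111.
P4: D(K, 0b01001111) = 0b01101101.
P5: D(K, 0b11110010) = 0b10011011.
P6: D(K, 0b00110101) = 0b10000100.
Blocks that differ from the original plaintext: P2.

P1 = 0b10110100, P2 = 0b10010110, P3 = 0b01000111, P4 = 0b01101101, P5 = 0b10011011, P6 = 0b10000100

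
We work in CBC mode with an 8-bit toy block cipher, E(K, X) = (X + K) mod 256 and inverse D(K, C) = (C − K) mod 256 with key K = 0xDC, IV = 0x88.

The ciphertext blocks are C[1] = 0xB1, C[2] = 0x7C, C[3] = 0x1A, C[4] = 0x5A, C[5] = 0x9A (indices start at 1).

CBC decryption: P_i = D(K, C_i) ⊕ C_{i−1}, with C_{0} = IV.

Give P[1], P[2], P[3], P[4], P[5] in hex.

P[1] = 0x5D, P[2] = 0x11, P[3] = 0x42, P[4] = 0x64, P[5] = 0xE4

P[1]: D(K, 0xB1) = 0xD5; 0xD5 ⊕ 0x88 = 0x5D.
P[2]: D(K, 0x7C) = 0xA0; 0xA0 ⊕ 0xB1 = 0x11.
P[3]: D(K, 0x1A) = 0x3E; 0x3E ⊕ 0x7C = 0x42.
P[4]: D(K, 0x5A) = 0x7E; 0x7E ⊕ 0x1A = 0x64.
P[5]: D(K, 0x9A) = 0xBE; 0xBE ⊕ 0x5A = 0xE4.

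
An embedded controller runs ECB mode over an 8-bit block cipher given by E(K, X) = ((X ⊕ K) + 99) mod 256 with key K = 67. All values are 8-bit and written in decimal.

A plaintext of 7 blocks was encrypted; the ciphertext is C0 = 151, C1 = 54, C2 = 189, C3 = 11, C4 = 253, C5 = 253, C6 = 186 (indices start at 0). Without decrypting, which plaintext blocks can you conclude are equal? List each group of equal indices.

P4 = P5

ECB encrypts each block independently with the same key, so equal ciphertext blocks imply equal plaintext blocks.
C4 = C5 = 253, so P4 = P5.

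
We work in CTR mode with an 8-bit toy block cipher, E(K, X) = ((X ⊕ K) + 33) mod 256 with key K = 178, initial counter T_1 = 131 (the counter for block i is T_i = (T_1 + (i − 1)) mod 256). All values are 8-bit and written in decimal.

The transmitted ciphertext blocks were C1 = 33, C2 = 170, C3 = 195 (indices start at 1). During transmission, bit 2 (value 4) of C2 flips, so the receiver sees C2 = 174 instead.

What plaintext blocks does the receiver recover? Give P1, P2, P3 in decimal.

P1 = 115, P2 = 249, P3 = 155

CTR decryption: S_i = E(K, T_i) where T_i is the counter for block i; P_i = C_i ⊕ S_i.
Only C2 changed, to 174. In CTR, a change in C_i flips the same bit in P_i only; the keystream is unaffected. Decrypting the received ciphertext:
P1: T = 131, S = E(K, T) = 82; 33 ⊕ 82 = 115.
P2: T = 132, S = E(K, T) = 87; 174 ⊕ 87 = 249.
P3: T = 133, S = E(K, T) = 88; 195 ⊕ 88 = 155.
Blocks that differ from the original plaintext: P2.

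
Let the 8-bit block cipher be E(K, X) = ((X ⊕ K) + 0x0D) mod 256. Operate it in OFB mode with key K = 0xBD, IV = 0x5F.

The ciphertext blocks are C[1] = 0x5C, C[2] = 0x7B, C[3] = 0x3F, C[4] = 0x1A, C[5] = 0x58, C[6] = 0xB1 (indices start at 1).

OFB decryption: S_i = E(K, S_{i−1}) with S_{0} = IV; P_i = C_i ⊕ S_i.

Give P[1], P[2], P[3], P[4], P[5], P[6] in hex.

P[1]: S = E(K, 0x5F) = 0xEF; 0x5C ⊕ 0xEF = 0xB3.
P[2]: S = E(K, 0xEF) = 0x5F; 0x7B ⊕ 0x5F = 0x24.
P[3]: S = E(K, 0x5F) = 0xEF; 0x3F ⊕ 0xEF = 0xD0.
P[4]: S = E(K, 0xEF) = 0x5F; 0x1A ⊕ 0x5F = 0x45.
P[5]: S = E(K, 0x5F) = 0xEF; 0x58 ⊕ 0xEF = 0xB7.
P[6]: S = E(K, 0xEF) = 0x5F; 0xB1 ⊕ 0x5F = 0xEE.

P[1] = 0xB3, P[2] = 0x24, P[3] = 0xD0, P[4] = 0x45, P[5] = 0xB7, P[6] = 0xEE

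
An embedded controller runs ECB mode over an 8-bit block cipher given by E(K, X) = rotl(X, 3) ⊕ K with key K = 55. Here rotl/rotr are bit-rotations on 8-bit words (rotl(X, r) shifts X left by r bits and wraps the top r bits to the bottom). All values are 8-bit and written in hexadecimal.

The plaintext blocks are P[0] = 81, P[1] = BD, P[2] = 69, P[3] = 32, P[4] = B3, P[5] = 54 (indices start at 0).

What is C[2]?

C[2] = 1E

ECB encryption: C_i = E(K, P_i).
C[2]: E(K, 69) = 1E.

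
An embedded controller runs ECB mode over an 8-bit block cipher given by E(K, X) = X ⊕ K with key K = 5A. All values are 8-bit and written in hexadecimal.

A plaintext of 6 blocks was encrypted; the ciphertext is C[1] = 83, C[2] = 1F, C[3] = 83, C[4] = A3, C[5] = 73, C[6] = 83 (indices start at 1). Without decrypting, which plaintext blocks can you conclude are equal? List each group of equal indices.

P[1] = P[3] = P[6]

ECB encrypts each block independently with the same key, so equal ciphertext blocks imply equal plaintext blocks.
C[1] = C[3] = C[6] = 83, so P[1] = P[3] = P[6].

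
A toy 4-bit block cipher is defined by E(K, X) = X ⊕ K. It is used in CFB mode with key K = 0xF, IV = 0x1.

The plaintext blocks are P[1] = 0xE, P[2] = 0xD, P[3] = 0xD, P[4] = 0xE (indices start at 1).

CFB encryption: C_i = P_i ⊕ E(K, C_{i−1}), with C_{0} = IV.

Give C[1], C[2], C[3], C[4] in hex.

C[1] = 0x0, C[2] = 0x2, C[3] = 0x0, C[4] = 0x1

C[1]: E(K, 0x1) = 0xE; 0xE ⊕ 0xE = 0x0.
C[2]: E(K, 0x0) = 0xF; 0xD ⊕ 0xF = 0x2.
C[3]: E(K, 0x2) = 0xD; 0xD ⊕ 0xD = 0x0.
C[4]: E(K, 0x0) = 0xF; 0xE ⊕ 0xF = 0x1.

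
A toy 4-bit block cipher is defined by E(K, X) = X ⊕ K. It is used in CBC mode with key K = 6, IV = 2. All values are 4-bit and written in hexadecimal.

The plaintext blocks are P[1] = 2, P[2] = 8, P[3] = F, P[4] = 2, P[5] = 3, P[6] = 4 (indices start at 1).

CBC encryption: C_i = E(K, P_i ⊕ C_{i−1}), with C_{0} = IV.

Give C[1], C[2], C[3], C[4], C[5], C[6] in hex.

C[1] = 6, C[2] = 8, C[3] = 1, C[4] = 5, C[5] = 0, C[6] = 2

C[1]: P[1] ⊕ 2 = 0; E(K, 0) = 6.
C[2]: P[2] ⊕ 6 = E; E(K, E) = 8.
C[3]: P[3] ⊕ 8 = 7; E(K, 7) = 1.
C[4]: P[4] ⊕ 1 = 3; E(K, 3) = 5.
C[5]: P[5] ⊕ 5 = 6; E(K, 6) = 0.
C[6]: P[6] ⊕ 0 = 4; E(K, 4) = 2.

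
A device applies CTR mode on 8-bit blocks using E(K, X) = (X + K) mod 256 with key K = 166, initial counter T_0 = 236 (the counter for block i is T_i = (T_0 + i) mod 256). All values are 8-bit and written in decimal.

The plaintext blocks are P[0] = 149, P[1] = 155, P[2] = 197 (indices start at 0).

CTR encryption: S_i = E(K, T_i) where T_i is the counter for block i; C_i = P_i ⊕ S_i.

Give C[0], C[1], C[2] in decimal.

C[0]: T = 236, S = E(K, T) = 146; 149 ⊕ 146 = 7.
C[1]: T = 237, S = E(K, T) = 147; 155 ⊕ 147 = 8.
C[2]: T = 238, S = E(K, T) = 148; 197 ⊕ 148 = 81.

C[0] = 7, C[1] = 8, C[2] = 81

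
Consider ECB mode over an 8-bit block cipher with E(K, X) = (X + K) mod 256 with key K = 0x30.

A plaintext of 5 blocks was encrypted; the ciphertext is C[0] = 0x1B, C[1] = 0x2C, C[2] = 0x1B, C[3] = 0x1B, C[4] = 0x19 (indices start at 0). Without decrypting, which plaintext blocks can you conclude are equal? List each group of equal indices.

P[0] = P[2] = P[3]

ECB encrypts each block independently with the same key, so equal ciphertext blocks imply equal plaintext blocks.
C[0] = C[2] = C[3] = 0x1B, so P[0] = P[2] = P[3].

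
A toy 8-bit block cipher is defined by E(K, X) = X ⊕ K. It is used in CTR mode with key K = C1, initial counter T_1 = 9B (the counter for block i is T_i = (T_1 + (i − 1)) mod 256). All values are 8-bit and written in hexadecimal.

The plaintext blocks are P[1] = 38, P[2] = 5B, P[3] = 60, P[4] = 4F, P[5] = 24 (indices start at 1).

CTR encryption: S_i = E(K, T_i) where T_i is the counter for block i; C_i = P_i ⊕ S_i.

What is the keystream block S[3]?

5C

C[1]: T = 9B, S = E(K, T) = 5A; 38 ⊕ 5A = 62.
C[2]: T = 9C, S = E(K, T) = 5D; 5B ⊕ 5D = 06.
C[3]: T = 9D, S = E(K, T) = 5C; 60 ⊕ 5C = 3C.
So S[3] = 5C.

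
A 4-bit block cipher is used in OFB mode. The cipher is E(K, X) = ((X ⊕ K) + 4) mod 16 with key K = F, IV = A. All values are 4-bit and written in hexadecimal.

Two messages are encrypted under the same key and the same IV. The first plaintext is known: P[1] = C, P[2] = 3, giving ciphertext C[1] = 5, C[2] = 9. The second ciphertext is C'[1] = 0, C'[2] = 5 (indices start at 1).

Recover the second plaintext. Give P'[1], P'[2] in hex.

P'[1] = 9, P'[2] = F

In OFB with a reused IV, both messages share the same keystream S_i, so C_i ⊕ C'_i = P_i ⊕ P'_i and thus P'_i = P_i ⊕ C_i ⊕ C'_i.
P'[1]: C ⊕ 5 ⊕ 0 = 9.
P'[2]: 3 ⊕ 9 ⊕ 5 = F.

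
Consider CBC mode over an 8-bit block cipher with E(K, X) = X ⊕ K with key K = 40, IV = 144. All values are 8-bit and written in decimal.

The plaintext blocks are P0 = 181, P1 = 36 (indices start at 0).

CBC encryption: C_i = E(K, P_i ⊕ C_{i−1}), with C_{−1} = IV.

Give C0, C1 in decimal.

C0: P0 ⊕ 144 = 37; E(K, 37) = 13.
C1: P1 ⊕ 13 = 41; E(K, 41) = 1.

C0 = 13, C1 = 1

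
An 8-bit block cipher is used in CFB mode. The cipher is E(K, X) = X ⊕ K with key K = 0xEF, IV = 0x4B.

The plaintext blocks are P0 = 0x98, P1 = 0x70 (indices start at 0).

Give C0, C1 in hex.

C0 = 0x3C, C1 = 0xA3

CFB encryption: C_i = P_i ⊕ E(K, C_{i−1}), with C_{−1} = IV.
C0: E(K, 0x4B) = 0xA4; 0x98 ⊕ 0xA4 = 0x3C.
C1: E(K, 0x3C) = 0xD3; 0x70 ⊕ 0xD3 = 0xA3.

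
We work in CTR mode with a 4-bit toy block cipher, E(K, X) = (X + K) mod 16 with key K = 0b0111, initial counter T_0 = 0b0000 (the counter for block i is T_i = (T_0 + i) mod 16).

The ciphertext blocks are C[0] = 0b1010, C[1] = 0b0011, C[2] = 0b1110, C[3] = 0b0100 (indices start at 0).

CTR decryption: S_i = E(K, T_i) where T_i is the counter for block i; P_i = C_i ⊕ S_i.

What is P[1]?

P[1]: T = 0b0001, S = E(K, T) = 0b1000; 0b0011 ⊕ 0b1000 = 0b1011.

P[1] = 0b1011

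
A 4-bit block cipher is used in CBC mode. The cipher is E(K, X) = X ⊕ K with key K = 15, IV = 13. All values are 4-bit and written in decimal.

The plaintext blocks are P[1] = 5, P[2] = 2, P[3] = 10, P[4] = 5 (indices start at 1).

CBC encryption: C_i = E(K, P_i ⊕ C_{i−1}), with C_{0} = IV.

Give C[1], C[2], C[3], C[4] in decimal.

C[1] = 7, C[2] = 10, C[3] = 15, C[4] = 5

C[1]: P[1] ⊕ 13 = 8; E(K, 8) = 7.
C[2]: P[2] ⊕ 7 = 5; E(K, 5) = 10.
C[3]: P[3] ⊕ 10 = 0; E(K, 0) = 15.
C[4]: P[4] ⊕ 15 = 10; E(K, 10) = 5.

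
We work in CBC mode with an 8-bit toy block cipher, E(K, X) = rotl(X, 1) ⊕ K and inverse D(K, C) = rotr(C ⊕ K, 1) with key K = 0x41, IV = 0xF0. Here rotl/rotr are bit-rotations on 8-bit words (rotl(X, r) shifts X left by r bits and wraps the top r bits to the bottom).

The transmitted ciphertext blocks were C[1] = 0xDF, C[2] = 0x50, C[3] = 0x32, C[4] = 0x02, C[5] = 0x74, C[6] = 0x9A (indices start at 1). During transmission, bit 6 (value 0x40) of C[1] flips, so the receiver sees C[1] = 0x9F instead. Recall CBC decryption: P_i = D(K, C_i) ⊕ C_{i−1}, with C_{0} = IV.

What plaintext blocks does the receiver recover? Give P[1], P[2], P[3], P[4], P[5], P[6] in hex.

Only C[1] changed, to 0x9F. In CBC, a change in C_i garbles P_i and flips the same bit in P_{i+1}. Decrypting the received ciphertext:
P[1]: D(K, 0x9F) = 0x6F; 0x6F ⊕ 0xF0 = 0x9F.
P[2]: D(K, 0x50) = 0x88; 0x88 ⊕ 0x9F = 0x17.
P[3]: D(K, 0x32) = 0xB9; 0xB9 ⊕ 0x50 = 0xE9.
P[4]: D(K, 0x02) = 0xA1; 0xA1 ⊕ 0x32 = 0x93.
P[5]: D(K, 0x74) = 0x9A; 0x9A ⊕ 0x02 = 0x98.
P[6]: D(K, 0x9A) = 0xED; 0xED ⊕ 0x74 = 0x99.
Blocks that differ from the original plaintext: P[1], P[2].

P[1] = 0x9F, P[2] = 0x17, P[3] = 0xE9, P[4] = 0x93, P[5] = 0x98, P[6] = 0x99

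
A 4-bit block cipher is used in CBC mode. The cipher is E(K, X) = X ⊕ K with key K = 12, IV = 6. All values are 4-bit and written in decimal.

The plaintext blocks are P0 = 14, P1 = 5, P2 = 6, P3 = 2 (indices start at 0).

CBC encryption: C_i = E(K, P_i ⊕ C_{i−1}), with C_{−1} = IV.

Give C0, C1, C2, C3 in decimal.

C0 = 4, C1 = 13, C2 = 7, C3 = 9

C0: P0 ⊕ 6 = 8; E(K, 8) = 4.
C1: P1 ⊕ 4 = 1; E(K, 1) = 13.
C2: P2 ⊕ 13 = 11; E(K, 11) = 7.
C3: P3 ⊕ 7 = 5; E(K, 5) = 9.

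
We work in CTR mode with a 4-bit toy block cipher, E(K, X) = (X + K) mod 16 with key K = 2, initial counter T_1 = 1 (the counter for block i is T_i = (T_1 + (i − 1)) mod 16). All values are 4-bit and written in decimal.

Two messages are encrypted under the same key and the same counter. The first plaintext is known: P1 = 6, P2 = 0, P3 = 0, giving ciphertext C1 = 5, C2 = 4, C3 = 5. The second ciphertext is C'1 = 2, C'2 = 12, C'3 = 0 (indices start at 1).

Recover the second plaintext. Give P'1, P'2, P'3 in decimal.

In CTR with a reused counter, both messages share the same keystream S_i, so C_i ⊕ C'_i = P_i ⊕ P'_i and thus P'_i = P_i ⊕ C_i ⊕ C'_i.
P'1: 6 ⊕ 5 ⊕ 2 = 1.
P'2: 0 ⊕ 4 ⊕ 12 = 8.
P'3: 0 ⊕ 5 ⊕ 0 = 5.

P'1 = 1, P'2 = 8, P'3 = 5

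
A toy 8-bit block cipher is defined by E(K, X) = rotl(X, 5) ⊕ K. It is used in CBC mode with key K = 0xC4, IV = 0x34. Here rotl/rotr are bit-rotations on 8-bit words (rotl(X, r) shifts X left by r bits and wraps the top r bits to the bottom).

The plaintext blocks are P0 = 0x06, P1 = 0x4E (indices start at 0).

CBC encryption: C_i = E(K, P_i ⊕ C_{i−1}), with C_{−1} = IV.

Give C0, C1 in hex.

C0 = 0x82, C1 = 0x5D

C0: P0 ⊕ 0x34 = 0x32; E(K, 0x32) = 0x82.
C1: P1 ⊕ 0x82 = 0xCC; E(K, 0xCC) = 0x5D.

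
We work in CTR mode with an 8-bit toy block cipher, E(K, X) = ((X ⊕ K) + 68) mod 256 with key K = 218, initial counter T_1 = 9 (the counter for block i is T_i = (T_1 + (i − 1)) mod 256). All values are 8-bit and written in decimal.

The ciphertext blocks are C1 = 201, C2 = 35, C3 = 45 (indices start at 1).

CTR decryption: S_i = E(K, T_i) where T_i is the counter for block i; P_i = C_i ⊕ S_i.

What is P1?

P1: T = 9, S = E(K, T) = 23; 201 ⊕ 23 = 222.

P1 = 222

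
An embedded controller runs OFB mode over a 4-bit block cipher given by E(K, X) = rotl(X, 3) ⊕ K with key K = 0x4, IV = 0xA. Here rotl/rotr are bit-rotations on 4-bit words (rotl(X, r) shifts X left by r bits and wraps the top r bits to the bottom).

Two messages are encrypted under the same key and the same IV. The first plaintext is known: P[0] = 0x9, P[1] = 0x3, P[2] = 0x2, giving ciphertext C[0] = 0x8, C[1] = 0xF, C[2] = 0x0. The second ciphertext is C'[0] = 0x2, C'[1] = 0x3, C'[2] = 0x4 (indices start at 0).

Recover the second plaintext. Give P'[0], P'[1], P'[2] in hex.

In OFB with a reused IV, both messages share the same keystream S_i, so C_i ⊕ C'_i = P_i ⊕ P'_i and thus P'_i = P_i ⊕ C_i ⊕ C'_i.
P'[0]: 0x9 ⊕ 0x8 ⊕ 0x2 = 0x3.
P'[1]: 0x3 ⊕ 0xF ⊕ 0x3 = 0xF.
P'[2]: 0x2 ⊕ 0x0 ⊕ 0x4 = 0x6.

P'[0] = 0x3, P'[1] = 0xF, P'[2] = 0x6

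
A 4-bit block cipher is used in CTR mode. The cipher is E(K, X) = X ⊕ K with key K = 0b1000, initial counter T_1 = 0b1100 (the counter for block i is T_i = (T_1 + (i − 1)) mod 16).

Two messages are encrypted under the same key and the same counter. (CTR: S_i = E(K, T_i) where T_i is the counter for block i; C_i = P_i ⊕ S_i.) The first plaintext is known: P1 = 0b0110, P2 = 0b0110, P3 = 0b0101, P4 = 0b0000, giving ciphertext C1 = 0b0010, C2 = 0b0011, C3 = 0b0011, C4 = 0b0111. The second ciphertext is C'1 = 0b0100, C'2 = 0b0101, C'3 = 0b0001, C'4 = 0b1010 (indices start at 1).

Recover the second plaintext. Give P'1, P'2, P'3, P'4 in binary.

P'1 = 0b0000, P'2 = 0b0000, P'3 = 0b0111, P'4 = 0b1101

In CTR with a reused counter, both messages share the same keystream S_i, so C_i ⊕ C'_i = P_i ⊕ P'_i and thus P'_i = P_i ⊕ C_i ⊕ C'_i.
P'1: 0b0110 ⊕ 0b0010 ⊕ 0b0100 = 0b0000.
P'2: 0b0110 ⊕ 0b0011 ⊕ 0b0101 = 0b0000.
P'3: 0b0101 ⊕ 0b0011 ⊕ 0b0001 = 0b0111.
P'4: 0b0000 ⊕ 0b0111 ⊕ 0b1010 = 0b1101.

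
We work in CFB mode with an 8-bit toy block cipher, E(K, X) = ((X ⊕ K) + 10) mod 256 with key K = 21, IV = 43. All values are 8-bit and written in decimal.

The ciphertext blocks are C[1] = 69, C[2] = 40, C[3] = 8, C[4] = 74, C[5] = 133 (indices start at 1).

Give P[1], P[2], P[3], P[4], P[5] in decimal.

CFB decryption: P_i = C_i ⊕ E(K, C_{i−1}), with C_{0} = IV.
P[1]: E(K, 43) = 72; 69 ⊕ 72 = 13.
P[2]: E(K, 69) = 90; 40 ⊕ 90 = 114.
P[3]: E(K, 40) = 71; 8 ⊕ 71 = 79.
P[4]: E(K, 8) = 39; 74 ⊕ 39 = 109.
P[5]: E(K, 74) = 105; 133 ⊕ 105 = 236.

P[1] = 13, P[2] = 114, P[3] = 79, P[4] = 109, P[5] = 236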